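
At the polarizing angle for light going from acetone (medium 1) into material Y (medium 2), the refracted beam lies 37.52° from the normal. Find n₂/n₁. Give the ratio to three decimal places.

At Brewster incidence θ_B = 90° − θ_t = 90° − 37.52° = 52.48°.
tan θ_B = n₂/n₁, so n₂/n₁ = tan 52.48° = 1.302.

n₂/n₁ ≈ 1.302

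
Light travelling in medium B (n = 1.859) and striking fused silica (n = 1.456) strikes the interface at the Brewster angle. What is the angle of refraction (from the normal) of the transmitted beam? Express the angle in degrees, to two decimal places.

θ_t ≈ 51.93°

tan θ_B = n₂/n₁ = 1.456/1.859 = 0.7832, so θ_B = 38.07°.
The refracted ray is perpendicular to the reflected ray, so θ_t = 90° − θ_B = 51.93°.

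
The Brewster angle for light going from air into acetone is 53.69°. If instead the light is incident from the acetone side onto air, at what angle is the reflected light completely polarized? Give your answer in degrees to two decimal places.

tan θ_B' = n₁/n₂ = 1/tan θ_B, so θ_B' = 90° − θ_B.
θ_B' = 90° − 53.69° = 36.31°.

θ_B' ≈ 36.31°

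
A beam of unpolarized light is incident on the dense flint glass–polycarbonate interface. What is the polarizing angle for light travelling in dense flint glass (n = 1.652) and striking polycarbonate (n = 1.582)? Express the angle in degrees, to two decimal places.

tan θ_B = n₂/n₁ = 1.582/1.652 = 0.9576.
So θ_B = arctan 0.9576 = 43.76°.

θ_B ≈ 43.76°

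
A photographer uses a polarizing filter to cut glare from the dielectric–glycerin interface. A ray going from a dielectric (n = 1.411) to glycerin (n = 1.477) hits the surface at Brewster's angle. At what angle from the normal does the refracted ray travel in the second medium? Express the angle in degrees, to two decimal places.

θ_t ≈ 43.69°

tan θ_B = n₂/n₁ = 1.477/1.411 = 1.0468, so θ_B = 46.31°.
At Brewster's angle the reflected and refracted rays are perpendicular, so θ_t = 90° − θ_B = 90° − 46.31° = 43.69°.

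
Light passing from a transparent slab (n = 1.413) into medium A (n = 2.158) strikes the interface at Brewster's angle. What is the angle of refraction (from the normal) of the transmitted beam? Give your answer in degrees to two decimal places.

tan θ_B = n₂/n₁ = 2.158/1.413 = 1.5272, so θ_B = 56.78°.
The refracted ray is perpendicular to the reflected ray, so θ_t = 90° − θ_B = 33.22°.

θ_t ≈ 33.22°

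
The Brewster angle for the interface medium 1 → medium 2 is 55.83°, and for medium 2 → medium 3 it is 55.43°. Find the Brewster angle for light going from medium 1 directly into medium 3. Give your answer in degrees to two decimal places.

tan θ_B(1→2) = n₂/n₁ = tan 55.83° = 1.4731.
tan θ_B(2→3) = n₃/n₂ = tan 55.43° = 1.4512.
So n₃/n₁ = (n₂/n₁)(n₃/n₂) = 1.4731 × 1.4512 = 2.1378.
θ_B(1→3) = arctan(2.1378) = 64.93°.

θ_B ≈ 64.93°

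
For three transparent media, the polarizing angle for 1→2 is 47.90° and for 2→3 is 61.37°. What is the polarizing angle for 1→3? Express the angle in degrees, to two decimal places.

θ_B ≈ 63.74°

Each Brewster angle gives a ratio: n₂/n₁ = tan 47.90° = 1.1067, n₃/n₂ = tan 61.37° = 1.8318.
n₃/n₁ = 2.0273. Then tan θ_B(1→3) = n₃/n₁, so θ_B(1→3) = arctan(2.0273) = 63.74°.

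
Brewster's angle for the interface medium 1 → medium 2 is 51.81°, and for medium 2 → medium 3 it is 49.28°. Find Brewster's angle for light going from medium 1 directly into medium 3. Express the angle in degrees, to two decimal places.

Each Brewster angle gives a ratio: n₂/n₁ = tan 51.81° = 1.2712, n₃/n₂ = tan 49.28° = 1.1618.
So n₃/n₁ = (n₂/n₁)(n₃/n₂) = 1.2712 × 1.1618 = 1.4769.
θ_B(1→3) = arctan(1.4769) = 55.90°.

θ_B ≈ 55.90°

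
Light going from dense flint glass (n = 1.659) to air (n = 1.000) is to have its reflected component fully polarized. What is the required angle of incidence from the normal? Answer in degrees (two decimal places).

At Brewster's angle the reflected and refracted rays are perpendicular, which with Snell's law gives tan θ_B = n₂/n₁.
Here n₂/n₁ = 1.000/1.659 = 0.6028, and Brewster's law gives tan θ_B = n₂/n₁.
θ_B = arctan(0.6028) = 31.08°.

θ_B ≈ 31.08°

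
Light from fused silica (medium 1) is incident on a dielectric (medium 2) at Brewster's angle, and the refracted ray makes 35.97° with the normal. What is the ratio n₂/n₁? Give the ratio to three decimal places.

θ_B + θ_t = 90°, so θ_B = 90° − 35.97° = 54.03°.
Then n₂/n₁ = tan θ_B = tan 54.03° = 1.378.

n₂/n₁ ≈ 1.378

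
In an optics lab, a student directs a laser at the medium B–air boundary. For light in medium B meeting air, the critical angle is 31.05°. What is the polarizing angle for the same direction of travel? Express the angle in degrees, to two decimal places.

θ_B ≈ 27.28°

n₂/n₁ = sin θ_c = sin 31.05° = 0.5158.
tan θ_B equals the same ratio, so θ_B = arctan(0.5158) = 27.28°.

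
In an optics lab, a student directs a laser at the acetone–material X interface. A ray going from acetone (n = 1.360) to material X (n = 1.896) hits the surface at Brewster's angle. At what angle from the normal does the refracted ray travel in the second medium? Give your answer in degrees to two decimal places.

tan θ_B = n₂/n₁ = 1.896/1.360 = 1.3941, so θ_B = 54.35°.
At Brewster's angle the reflected and refracted rays are perpendicular, so θ_t = 90° − θ_B = 90° − 54.35° = 35.65°.

θ_t ≈ 35.65°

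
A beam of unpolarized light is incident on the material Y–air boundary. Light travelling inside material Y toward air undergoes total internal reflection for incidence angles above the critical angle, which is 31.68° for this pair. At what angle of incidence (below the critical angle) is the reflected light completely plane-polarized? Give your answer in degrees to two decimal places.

θ_B ≈ 27.71°

n₂/n₁ = sin θ_c = sin 31.68° = 0.5252.
tan θ_B equals the same ratio, so θ_B = arctan(0.5252) = 27.71°.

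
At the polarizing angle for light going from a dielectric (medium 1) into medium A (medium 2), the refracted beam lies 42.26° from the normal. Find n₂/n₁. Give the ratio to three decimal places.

n₂/n₁ ≈ 1.101

At Brewster incidence θ_B = 90° − θ_t = 90° − 42.26° = 47.74°.
Then n₂/n₁ = tan θ_B = tan 47.74° = 1.101.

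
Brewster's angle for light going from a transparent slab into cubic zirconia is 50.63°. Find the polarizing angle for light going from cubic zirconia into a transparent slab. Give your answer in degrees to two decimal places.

θ_B' ≈ 39.37°

Reversing the direction swaps n₁ and n₂, so tan θ_B' = 1/tan θ_B and θ_B' = 90° − θ_B.
Hence θ_B' = 90° − 50.63° = 39.37°.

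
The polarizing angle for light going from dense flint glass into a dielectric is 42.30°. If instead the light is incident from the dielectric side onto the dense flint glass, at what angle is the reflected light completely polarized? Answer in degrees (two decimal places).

θ_B' ≈ 47.70°

The two Brewster angles are complementary: θ_B' = 90° − θ_B = 90° − 42.30° = 47.70°.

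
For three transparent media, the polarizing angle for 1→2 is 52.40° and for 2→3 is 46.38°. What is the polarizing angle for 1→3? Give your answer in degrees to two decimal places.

n₂/n₁ = tan 52.40° = 1.2985 and n₃/n₂ = tan 46.38° = 1.0494.
So n₃/n₁ = (n₂/n₁)(n₃/n₂) = 1.2985 × 1.0494 = 1.3626.
θ_B(1→3) = arctan(1.3626) = 53.73°.

θ_B ≈ 53.73°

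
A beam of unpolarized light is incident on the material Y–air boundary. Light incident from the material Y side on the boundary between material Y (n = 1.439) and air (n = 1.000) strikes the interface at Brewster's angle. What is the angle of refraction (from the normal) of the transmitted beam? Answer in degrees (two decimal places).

tan θ_B = n₂/n₁ = 1.000/1.439 = 0.6949, so θ_B = 34.80°.
Since θ_B + θ_t = 90° at Brewster incidence, θ_t = 90° − 34.80° = 55.20°.

θ_t ≈ 55.20°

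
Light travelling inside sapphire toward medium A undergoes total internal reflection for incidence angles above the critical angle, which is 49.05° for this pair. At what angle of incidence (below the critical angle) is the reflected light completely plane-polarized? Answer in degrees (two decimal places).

θ_B ≈ 37.06°

sin θ_c = n₂/n₁, so n₂/n₁ = sin 49.05° = 0.7553.
Brewster: tan θ_B = n₂/n₁ = 0.7553.
θ_B = arctan(0.7553) = 37.06°.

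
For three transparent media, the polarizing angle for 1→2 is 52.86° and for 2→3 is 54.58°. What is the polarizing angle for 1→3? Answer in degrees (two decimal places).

θ_B ≈ 61.69°

tan θ_B(1→2) = n₂/n₁ = tan 52.86° = 1.3203.
tan θ_B(2→3) = n₃/n₂ = tan 54.58° = 1.4061.
Multiplying, n₃/n₁ = 1.3203 × 1.4061 = 1.8565, and θ_B(1→3) = arctan 1.8565 = 61.69°.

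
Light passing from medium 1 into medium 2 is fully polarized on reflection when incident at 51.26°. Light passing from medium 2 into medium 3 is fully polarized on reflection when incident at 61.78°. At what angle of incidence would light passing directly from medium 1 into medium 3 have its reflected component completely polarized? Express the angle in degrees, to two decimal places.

θ_B ≈ 66.71°

tan θ_B(1→2) = n₂/n₁ = tan 51.26° = 1.2464.
tan θ_B(2→3) = n₃/n₂ = tan 61.78° = 1.8634.
Multiplying, n₃/n₁ = 1.2464 × 1.8634 = 2.3226, and θ_B(1→3) = arctan 2.3226 = 66.71°.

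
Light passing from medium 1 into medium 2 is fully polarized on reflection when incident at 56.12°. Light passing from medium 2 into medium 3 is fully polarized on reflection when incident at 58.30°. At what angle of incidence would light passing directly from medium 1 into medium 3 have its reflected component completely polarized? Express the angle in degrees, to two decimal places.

θ_B ≈ 67.48°

n₂/n₁ = tan 56.12° = 1.4893 and n₃/n₂ = tan 58.30° = 1.6191.
So n₃/n₁ = (n₂/n₁)(n₃/n₂) = 1.4893 × 1.6191 = 2.4113.
θ_B(1→3) = arctan(2.4113) = 67.48°.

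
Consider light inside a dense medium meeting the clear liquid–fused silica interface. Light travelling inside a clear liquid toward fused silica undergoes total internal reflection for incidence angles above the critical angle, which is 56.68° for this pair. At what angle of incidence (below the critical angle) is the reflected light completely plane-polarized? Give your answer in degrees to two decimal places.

n₂/n₁ = sin θ_c = sin 56.68° = 0.8356.
tan θ_B equals the same ratio, so θ_B = arctan(0.8356) = 39.88°.

θ_B ≈ 39.88°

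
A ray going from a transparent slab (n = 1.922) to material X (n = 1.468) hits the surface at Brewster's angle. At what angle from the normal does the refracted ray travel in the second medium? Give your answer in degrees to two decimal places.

θ_B = arctan(n₂/n₁) = arctan(1.468/1.922) = 37.37°.
The refracted ray is perpendicular to the reflected ray, so θ_t = 90° − θ_B = 52.63°.

θ_t ≈ 52.63°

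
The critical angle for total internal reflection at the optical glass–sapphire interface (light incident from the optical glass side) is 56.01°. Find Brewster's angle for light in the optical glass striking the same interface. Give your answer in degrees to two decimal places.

θ_B ≈ 39.66°

At the critical angle sin θ_c = n₂/n₁, giving n₂/n₁ = sin 56.01° = 0.8291.
Then tan θ_B = n₂/n₁ = 0.8291, so θ_B = arctan 0.8291 = 39.66°.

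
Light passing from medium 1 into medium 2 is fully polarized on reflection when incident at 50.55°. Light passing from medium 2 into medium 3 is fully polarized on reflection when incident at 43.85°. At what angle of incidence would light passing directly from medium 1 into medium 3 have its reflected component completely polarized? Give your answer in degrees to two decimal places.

Each Brewster angle gives a ratio: n₂/n₁ = tan 50.55° = 1.2153, n₃/n₂ = tan 43.85° = 0.9606.
n₃/n₁ = 1.1674. Then tan θ_B(1→3) = n₃/n₁, so θ_B(1→3) = arctan(1.1674) = 49.42°.

θ_B ≈ 49.42°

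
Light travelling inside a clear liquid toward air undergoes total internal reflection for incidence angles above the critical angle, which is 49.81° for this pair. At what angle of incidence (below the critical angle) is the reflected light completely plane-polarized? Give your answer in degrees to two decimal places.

θ_B ≈ 37.38°

At the critical angle sin θ_c = n₂/n₁, giving n₂/n₁ = sin 49.81° = 0.7639.
Then tan θ_B = n₂/n₁ = 0.7639, so θ_B = arctan 0.7639 = 37.38°.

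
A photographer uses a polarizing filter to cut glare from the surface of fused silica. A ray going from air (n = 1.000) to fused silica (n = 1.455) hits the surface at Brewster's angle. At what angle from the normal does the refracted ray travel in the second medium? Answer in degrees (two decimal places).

θ_t ≈ 34.50°

First find Brewster's angle: tan θ_B = 1.455/1.000 = 1.4550, giving θ_B = 55.50°.
At Brewster's angle the reflected and refracted rays are perpendicular, so θ_t = 90° − θ_B = 90° − 55.50° = 34.50°.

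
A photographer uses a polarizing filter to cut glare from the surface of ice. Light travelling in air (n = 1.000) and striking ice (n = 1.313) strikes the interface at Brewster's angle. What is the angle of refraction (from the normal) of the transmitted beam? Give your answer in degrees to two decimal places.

tan θ_B = n₂/n₁ = 1.313/1.000 = 1.3130, so θ_B = 52.71°.
The refracted ray is perpendicular to the reflected ray, so θ_t = 90° − θ_B = 37.29°.

θ_t ≈ 37.29°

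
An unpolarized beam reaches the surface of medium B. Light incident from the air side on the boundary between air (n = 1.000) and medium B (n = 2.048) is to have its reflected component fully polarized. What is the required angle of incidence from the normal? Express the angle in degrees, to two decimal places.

At Brewster's angle the reflected and refracted rays are perpendicular, which with Snell's law gives tan θ_B = n₂/n₁.
Here n₂/n₁ = 2.048/1.000 = 2.0480, and Brewster's law gives tan θ_B = n₂/n₁.
θ_B = arctan(2.0480) = 63.97°.

θ_B ≈ 63.97°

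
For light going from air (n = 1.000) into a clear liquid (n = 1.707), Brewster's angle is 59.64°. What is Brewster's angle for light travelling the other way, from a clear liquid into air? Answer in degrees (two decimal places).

Reversing the direction swaps n₁ and n₂, so tan θ_B' = 1/tan θ_B and θ_B' = 90° − θ_B.
Hence θ_B' = 90° − 59.64° = 30.36°.

θ_B' ≈ 30.36°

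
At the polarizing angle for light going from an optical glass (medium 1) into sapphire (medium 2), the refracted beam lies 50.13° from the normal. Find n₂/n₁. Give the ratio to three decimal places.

n₂/n₁ ≈ 0.835

At Brewster incidence θ_B = 90° − θ_t = 90° − 50.13° = 39.87°.
tan θ_B = n₂/n₁, so n₂/n₁ = tan 39.87° = 0.835.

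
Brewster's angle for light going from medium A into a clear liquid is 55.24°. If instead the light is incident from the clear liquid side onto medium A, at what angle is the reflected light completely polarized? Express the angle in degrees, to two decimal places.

θ_B' ≈ 34.76°

tan θ_B' = n₁/n₂ = 1/tan θ_B, so θ_B' = 90° − θ_B.
θ_B' = 90° − 55.24° = 34.76°.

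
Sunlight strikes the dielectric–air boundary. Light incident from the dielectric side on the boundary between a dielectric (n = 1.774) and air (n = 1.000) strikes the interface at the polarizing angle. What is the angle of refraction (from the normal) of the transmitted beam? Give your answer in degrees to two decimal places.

First find Brewster's angle: tan θ_B = 1.000/1.774 = 0.5637, giving θ_B = 29.41°.
At Brewster's angle the reflected and refracted rays are perpendicular, so θ_t = 90° − θ_B = 90° − 29.41° = 60.59°.

θ_t ≈ 60.59°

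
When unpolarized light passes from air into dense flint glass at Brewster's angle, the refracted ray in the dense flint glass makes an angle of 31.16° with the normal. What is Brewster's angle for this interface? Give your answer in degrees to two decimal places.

θ_B ≈ 58.84°

Since the reflected and refracted rays are at right angles at the polarizing angle, θ_B + θ_t = 90°.
So θ_B = 90° − θ_t = 90° − 31.16° = 58.84°.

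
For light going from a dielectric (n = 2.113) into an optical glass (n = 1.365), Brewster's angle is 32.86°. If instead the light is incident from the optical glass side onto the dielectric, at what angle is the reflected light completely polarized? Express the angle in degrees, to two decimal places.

The two Brewster angles are complementary: θ_B' = 90° − θ_B = 90° − 32.86° = 57.14°.

θ_B' ≈ 57.14°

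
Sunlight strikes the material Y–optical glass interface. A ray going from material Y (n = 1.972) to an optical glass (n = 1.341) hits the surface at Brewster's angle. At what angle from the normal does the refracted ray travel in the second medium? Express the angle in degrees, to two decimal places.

θ_B = arctan(n₂/n₁) = arctan(1.341/1.972) = 34.22°.
At Brewster's angle the reflected and refracted rays are perpendicular, so θ_t = 90° − θ_B = 90° − 34.22° = 55.78°.

θ_t ≈ 55.78°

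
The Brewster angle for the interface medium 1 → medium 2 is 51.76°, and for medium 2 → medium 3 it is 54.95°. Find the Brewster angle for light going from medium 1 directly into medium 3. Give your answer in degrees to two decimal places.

θ_B ≈ 61.07°

Each Brewster angle gives a ratio: n₂/n₁ = tan 51.76° = 1.2689, n₃/n₂ = tan 54.95° = 1.4255.
Multiplying, n₃/n₁ = 1.2689 × 1.4255 = 1.8089, and θ_B(1→3) = arctan 1.8089 = 61.07°.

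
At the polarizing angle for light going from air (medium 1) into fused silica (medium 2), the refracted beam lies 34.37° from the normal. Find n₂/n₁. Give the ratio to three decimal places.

n₂/n₁ ≈ 1.462

At Brewster incidence θ_B = 90° − θ_t = 90° − 34.37° = 55.63°.
Then n₂/n₁ = tan θ_B = tan 55.63° = 1.462.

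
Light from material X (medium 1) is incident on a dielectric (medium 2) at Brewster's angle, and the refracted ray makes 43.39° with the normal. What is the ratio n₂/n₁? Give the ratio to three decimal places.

θ_B + θ_t = 90°, so θ_B = 90° − 43.39° = 46.61°.
Then n₂/n₁ = tan θ_B = tan 46.61° = 1.058.

n₂/n₁ ≈ 1.058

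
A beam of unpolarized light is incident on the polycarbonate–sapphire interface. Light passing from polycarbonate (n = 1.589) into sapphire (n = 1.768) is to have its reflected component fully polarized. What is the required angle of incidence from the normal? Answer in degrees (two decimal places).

θ_B ≈ 48.05°

Here n₂/n₁ = 1.768/1.589 = 1.1126, and Brewster's law gives tan θ_B = n₂/n₁.
So θ_B = arctan 1.1126 = 48.05°.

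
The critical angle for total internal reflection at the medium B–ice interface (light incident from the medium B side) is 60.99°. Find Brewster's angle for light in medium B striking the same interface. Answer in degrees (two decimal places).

n₂/n₁ = sin θ_c = sin 60.99° = 0.8745.
tan θ_B equals the same ratio, so θ_B = arctan(0.8745) = 41.17°.

θ_B ≈ 41.17°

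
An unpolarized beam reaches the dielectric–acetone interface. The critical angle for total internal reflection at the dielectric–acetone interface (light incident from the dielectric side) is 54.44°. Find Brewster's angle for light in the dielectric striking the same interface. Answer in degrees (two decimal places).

sin θ_c = n₂/n₁, so n₂/n₁ = sin 54.44° = 0.8135.
Brewster: tan θ_B = n₂/n₁ = 0.8135.
θ_B = arctan(0.8135) = 39.13°.

θ_B ≈ 39.13°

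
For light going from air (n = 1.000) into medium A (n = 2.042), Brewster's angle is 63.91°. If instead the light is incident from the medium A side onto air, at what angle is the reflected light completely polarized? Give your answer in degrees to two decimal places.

tan θ_B' = n₁/n₂ = 1/tan θ_B, so θ_B' = 90° − θ_B.
θ_B' = 90° − 63.91° = 26.09°.

θ_B' ≈ 26.09°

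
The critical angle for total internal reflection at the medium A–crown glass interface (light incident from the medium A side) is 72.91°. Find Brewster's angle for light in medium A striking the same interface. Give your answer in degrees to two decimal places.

sin θ_c = n₂/n₁, so n₂/n₁ = sin 72.91° = 0.9558.
Brewster: tan θ_B = n₂/n₁ = 0.9558.
θ_B = arctan(0.9558) = 43.71°.

θ_B ≈ 43.71°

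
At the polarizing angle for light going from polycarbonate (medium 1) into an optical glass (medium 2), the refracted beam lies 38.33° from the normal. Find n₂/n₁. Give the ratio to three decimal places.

n₂/n₁ ≈ 1.265

At Brewster incidence θ_B = 90° − θ_t = 90° − 38.33° = 51.67°.
Then n₂/n₁ = tan θ_B = tan 51.67° = 1.265.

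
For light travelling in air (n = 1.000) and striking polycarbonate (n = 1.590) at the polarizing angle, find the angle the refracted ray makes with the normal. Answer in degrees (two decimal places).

θ_B = arctan(n₂/n₁) = arctan(1.590/1.000) = 57.83°.
At Brewster's angle the reflected and refracted rays are perpendicular, so θ_t = 90° − θ_B = 90° − 57.83° = 32.17°.

θ_t ≈ 32.17°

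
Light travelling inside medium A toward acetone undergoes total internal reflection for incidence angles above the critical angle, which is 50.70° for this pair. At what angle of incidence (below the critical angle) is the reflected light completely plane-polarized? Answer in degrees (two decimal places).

θ_B ≈ 37.73°

At the critical angle sin θ_c = n₂/n₁, giving n₂/n₁ = sin 50.70° = 0.7738.
Then tan θ_B = n₂/n₁ = 0.7738, so θ_B = arctan 0.7738 = 37.73°.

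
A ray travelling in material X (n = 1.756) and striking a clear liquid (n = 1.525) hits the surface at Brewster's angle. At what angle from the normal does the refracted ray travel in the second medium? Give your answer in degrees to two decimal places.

θ_t ≈ 49.03°

tan θ_B = n₂/n₁ = 1.525/1.756 = 0.8685, so θ_B = 40.97°.
Since θ_B + θ_t = 90° at Brewster incidence, θ_t = 90° − 40.97° = 49.03°.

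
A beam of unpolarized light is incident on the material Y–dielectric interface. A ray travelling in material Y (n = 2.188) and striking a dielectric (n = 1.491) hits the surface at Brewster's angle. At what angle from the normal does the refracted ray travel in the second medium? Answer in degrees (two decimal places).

tan θ_B = n₂/n₁ = 1.491/2.188 = 0.6814, so θ_B = 34.27°.
The refracted ray is perpendicular to the reflected ray, so θ_t = 90° − θ_B = 55.73°.

θ_t ≈ 55.73°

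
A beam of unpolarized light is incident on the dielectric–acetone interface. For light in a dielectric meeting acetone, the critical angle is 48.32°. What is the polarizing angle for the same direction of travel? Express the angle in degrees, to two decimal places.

sin θ_c = n₂/n₁, so n₂/n₁ = sin 48.32° = 0.7469.
Brewster: tan θ_B = n₂/n₁ = 0.7469.
θ_B = arctan(0.7469) = 36.75°.

θ_B ≈ 36.75°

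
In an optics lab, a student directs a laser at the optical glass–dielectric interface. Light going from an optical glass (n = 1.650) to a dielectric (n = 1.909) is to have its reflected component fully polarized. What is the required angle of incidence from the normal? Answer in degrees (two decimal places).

θ_B ≈ 49.16°

The reflected p-component vanishes when tan θ_B = n₂/n₁.
Brewster's condition: tan θ_B = n₂/n₁ = 1.909/1.650 = 1.1570. Taking the arctangent, θ_B = 49.16°.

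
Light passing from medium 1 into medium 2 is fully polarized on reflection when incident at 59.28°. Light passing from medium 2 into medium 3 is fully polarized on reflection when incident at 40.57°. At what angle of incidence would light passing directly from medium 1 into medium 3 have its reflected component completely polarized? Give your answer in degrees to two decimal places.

Each Brewster angle gives a ratio: n₂/n₁ = tan 59.28° = 1.6829, n₃/n₂ = tan 40.57° = 0.8562.
So n₃/n₁ = (n₂/n₁)(n₃/n₂) = 1.6829 × 0.8562 = 1.4409.
θ_B(1→3) = arctan(1.4409) = 55.24°.

θ_B ≈ 55.24°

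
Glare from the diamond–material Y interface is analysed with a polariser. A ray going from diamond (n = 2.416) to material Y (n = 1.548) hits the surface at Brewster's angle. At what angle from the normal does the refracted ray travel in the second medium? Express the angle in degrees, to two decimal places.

θ_t ≈ 57.35°

θ_B = arctan(n₂/n₁) = arctan(1.548/2.416) = 32.65°.
Since θ_B + θ_t = 90° at Brewster incidence, θ_t = 90° − 32.65° = 57.35°.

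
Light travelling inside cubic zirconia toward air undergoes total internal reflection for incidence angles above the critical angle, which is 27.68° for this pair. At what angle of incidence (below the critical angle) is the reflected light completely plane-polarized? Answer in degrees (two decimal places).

At the critical angle sin θ_c = n₂/n₁, giving n₂/n₁ = sin 27.68° = 0.4645.
Then tan θ_B = n₂/n₁ = 0.4645, so θ_B = arctan 0.4645 = 24.92°.

θ_B ≈ 24.92°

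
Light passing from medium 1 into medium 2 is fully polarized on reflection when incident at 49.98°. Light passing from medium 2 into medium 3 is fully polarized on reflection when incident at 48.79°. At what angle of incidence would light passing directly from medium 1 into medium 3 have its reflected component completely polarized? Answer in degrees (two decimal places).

Each Brewster angle gives a ratio: n₂/n₁ = tan 49.98° = 1.1909, n₃/n₂ = tan 48.79° = 1.1419.
Multiplying, n₃/n₁ = 1.1909 × 1.1419 = 1.3599, and θ_B(1→3) = arctan 1.3599 = 53.67°.

θ_B ≈ 53.67°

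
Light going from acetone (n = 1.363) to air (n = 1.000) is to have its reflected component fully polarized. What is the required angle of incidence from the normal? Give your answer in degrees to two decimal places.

The reflected p-component vanishes when tan θ_B = n₂/n₁.
tan θ_B = n₂/n₁ = 1.000/1.363 = 0.7337. Taking the arctangent, θ_B = 36.27°.

θ_B ≈ 36.27°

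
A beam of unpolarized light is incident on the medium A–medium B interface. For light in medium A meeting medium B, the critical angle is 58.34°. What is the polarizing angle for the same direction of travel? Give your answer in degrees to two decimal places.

At the critical angle sin θ_c = n₂/n₁, giving n₂/n₁ = sin 58.34° = 0.8512.
Then tan θ_B = n₂/n₁ = 0.8512, so θ_B = arctan 0.8512 = 40.40°.

θ_B ≈ 40.40°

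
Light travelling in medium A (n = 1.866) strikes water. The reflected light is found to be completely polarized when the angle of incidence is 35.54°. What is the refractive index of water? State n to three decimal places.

Full polarization of the reflected beam means tan θ_B = n₂/n₁, where n₁ is the incident medium (medium A).
n₂ = n₁ tan θ_B = 1.866 × tan 35.54° = 1.333.

n ≈ 1.333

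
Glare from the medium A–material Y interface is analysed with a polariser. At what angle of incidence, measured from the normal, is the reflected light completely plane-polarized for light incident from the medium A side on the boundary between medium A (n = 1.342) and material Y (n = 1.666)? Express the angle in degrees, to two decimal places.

θ_B ≈ 51.15°

Here n₂/n₁ = 1.666/1.342 = 1.2414, and Brewster's law gives tan θ_B = n₂/n₁.
So θ_B = arctan 1.2414 = 51.15°.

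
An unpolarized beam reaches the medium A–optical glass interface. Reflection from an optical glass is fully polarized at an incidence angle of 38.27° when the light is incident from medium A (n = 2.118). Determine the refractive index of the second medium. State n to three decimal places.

n ≈ 1.671

At Brewster's angle, tan θ_B = n₂/n₁ with n₁ on the incident side (medium A) and n₂ on the transmitted side (an optical glass).
n₂ = n₁ tan θ_B = 2.118 × tan 38.27° = 1.671.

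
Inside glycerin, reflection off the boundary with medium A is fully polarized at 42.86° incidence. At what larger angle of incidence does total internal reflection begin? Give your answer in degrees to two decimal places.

θ_c ≈ 68.12°

n₂/n₁ = tan 42.86° = 0.9280; the critical angle satisfies sin θ_c = n₂/n₁.
θ_c = arcsin(0.9280) = 68.12°.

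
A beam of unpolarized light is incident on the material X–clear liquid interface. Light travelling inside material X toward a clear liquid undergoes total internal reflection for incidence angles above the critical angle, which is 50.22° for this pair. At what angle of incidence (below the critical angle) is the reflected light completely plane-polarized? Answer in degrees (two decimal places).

At the critical angle sin θ_c = n₂/n₁, giving n₂/n₁ = sin 50.22° = 0.7685.
Then tan θ_B = n₂/n₁ = 0.7685, so θ_B = arctan 0.7685 = 37.54°.

θ_B ≈ 37.54°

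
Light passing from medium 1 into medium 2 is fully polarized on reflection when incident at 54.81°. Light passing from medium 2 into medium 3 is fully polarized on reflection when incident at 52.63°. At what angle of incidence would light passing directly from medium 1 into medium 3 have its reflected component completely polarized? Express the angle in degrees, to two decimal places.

Each Brewster angle gives a ratio: n₂/n₁ = tan 54.81° = 1.4181, n₃/n₂ = tan 52.63° = 1.3094.
n₃/n₁ = 1.8568. Then tan θ_B(1→3) = n₃/n₁, so θ_B(1→3) = arctan(1.8568) = 61.70°.

θ_B ≈ 61.70°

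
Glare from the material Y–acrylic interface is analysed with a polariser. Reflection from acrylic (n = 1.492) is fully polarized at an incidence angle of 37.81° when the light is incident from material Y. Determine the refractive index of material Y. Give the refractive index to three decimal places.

At the Brewster angle, tan θ_B = n₂/n₁ with n₁ on the incident side (material Y) and n₂ on the transmitted side (acrylic).
n₁ = n₂ / tan θ_B = 1.492 / tan 37.81° = 1.923.

n ≈ 1.923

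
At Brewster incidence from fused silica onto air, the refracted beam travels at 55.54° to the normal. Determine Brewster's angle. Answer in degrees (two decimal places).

θ_B ≈ 34.46°

At Brewster's angle the reflected and refracted rays are perpendicular, so θ_B + θ_t = 90°.
So θ_B = 90° − θ_t = 90° − 55.54° = 34.46°.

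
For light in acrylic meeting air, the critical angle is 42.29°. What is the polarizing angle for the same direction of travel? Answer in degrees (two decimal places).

sin θ_c = n₂/n₁, so n₂/n₁ = sin 42.29° = 0.6729.
Brewster: tan θ_B = n₂/n₁ = 0.6729.
θ_B = arctan(0.6729) = 33.94°.

θ_B ≈ 33.94°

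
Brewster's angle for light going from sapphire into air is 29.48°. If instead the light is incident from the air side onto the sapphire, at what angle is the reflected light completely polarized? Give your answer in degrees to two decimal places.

tan θ_B' = n₁/n₂ = 1/tan θ_B, so θ_B' = 90° − θ_B.
θ_B' = 90° − 29.48° = 60.52°.

θ_B' ≈ 60.52°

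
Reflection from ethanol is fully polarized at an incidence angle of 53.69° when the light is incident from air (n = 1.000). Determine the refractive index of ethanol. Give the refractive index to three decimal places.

Full polarization of the reflected beam means tan θ_B = n₂/n₁, where n₁ is the incident medium (air).
n₂ = n₁ tan θ_B = 1.000 × tan 53.69° = 1.361.

n ≈ 1.361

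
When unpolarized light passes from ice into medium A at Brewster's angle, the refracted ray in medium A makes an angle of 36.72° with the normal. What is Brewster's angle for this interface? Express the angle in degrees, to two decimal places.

θ_B ≈ 53.28°

Since the reflected and refracted rays are at right angles at the polarizing angle, θ_B + θ_t = 90°.
So θ_B = 90° − θ_t = 90° − 36.72° = 53.28°.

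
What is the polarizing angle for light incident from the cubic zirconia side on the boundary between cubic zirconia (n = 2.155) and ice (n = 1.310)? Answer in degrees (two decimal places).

The reflected p-component vanishes when tan θ_B = n₂/n₁.
Brewster's condition: tan θ_B = n₂/n₁ = 1.310/2.155 = 0.6079.
So θ_B = arctan 0.6079 = 31.29°.

θ_B ≈ 31.29°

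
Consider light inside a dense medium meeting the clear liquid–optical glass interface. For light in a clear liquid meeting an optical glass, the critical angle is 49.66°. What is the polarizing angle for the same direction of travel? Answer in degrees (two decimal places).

θ_B ≈ 37.32°

At the critical angle sin θ_c = n₂/n₁, giving n₂/n₁ = sin 49.66° = 0.7622.
Then tan θ_B = n₂/n₁ = 0.7622, so θ_B = arctan 0.7622 = 37.32°.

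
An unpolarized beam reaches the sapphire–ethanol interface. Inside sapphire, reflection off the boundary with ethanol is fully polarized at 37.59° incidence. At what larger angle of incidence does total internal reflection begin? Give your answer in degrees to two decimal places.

From Brewster, n₂/n₁ = tan θ_B = tan 37.59° = 0.7698.
Then sin θ_c = n₂/n₁ = 0.7698, so θ_c = arcsin 0.7698 = 50.34°.

θ_c ≈ 50.34°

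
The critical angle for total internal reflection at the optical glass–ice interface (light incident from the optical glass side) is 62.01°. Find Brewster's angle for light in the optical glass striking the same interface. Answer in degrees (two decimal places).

θ_B ≈ 41.45°

n₂/n₁ = sin θ_c = sin 62.01° = 0.8830.
tan θ_B equals the same ratio, so θ_B = arctan(0.8830) = 41.45°.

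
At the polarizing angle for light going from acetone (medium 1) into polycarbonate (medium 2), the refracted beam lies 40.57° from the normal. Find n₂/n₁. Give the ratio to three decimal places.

n₂/n₁ ≈ 1.168

θ_B + θ_t = 90°, so θ_B = 90° − 40.57° = 49.43°.
tan θ_B = n₂/n₁, so n₂/n₁ = tan 49.43° = 1.168.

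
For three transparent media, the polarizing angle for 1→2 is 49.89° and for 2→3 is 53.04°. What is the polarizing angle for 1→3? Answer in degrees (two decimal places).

θ_B ≈ 57.63°

n₂/n₁ = tan 49.89° = 1.1871 and n₃/n₂ = tan 53.04° = 1.3290.
Multiplying, n₃/n₁ = 1.1871 × 1.3290 = 1.5776, and θ_B(1→3) = arctan 1.5776 = 57.63°.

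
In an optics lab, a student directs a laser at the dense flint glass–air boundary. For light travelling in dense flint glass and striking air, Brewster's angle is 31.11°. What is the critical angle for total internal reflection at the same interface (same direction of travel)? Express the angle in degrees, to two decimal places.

n₂/n₁ = tan 31.11° = 0.6035; the critical angle satisfies sin θ_c = n₂/n₁.
θ_c = arcsin(0.6035) = 37.12°.

θ_c ≈ 37.12°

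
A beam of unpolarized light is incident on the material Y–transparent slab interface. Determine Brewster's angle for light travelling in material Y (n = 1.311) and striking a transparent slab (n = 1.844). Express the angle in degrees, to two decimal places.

Here n₂/n₁ = 1.844/1.311 = 1.4066, and Brewster's law gives tan θ_B = n₂/n₁.
So θ_B = arctan 1.4066 = 54.59°.

θ_B ≈ 54.59°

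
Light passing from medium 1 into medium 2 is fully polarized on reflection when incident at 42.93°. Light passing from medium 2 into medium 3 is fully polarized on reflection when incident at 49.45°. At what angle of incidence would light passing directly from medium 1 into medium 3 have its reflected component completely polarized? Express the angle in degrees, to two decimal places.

θ_B ≈ 47.39°

n₂/n₁ = tan 42.93° = 0.9302 and n₃/n₂ = tan 49.45° = 1.1688.
Multiplying, n₃/n₁ = 0.9302 × 1.1688 = 1.0872, and θ_B(1→3) = arctan 1.0872 = 47.39°.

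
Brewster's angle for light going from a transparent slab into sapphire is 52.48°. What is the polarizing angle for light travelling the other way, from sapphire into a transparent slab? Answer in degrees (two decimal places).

The two Brewster angles are complementary: θ_B' = 90° − θ_B = 90° − 52.48° = 37.52°.

θ_B' ≈ 37.52°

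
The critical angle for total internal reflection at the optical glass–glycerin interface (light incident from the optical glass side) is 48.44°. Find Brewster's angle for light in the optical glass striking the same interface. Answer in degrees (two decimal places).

θ_B ≈ 36.81°

sin θ_c = n₂/n₁, so n₂/n₁ = sin 48.44° = 0.7483.
Brewster: tan θ_B = n₂/n₁ = 0.7483.
θ_B = arctan(0.7483) = 36.81°.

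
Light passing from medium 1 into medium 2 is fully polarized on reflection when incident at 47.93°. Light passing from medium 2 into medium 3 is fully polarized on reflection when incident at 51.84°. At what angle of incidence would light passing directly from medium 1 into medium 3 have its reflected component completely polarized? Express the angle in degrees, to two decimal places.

tan θ_B(1→2) = n₂/n₁ = tan 47.93° = 1.1079.
tan θ_B(2→3) = n₃/n₂ = tan 51.84° = 1.2726.
n₃/n₁ = 1.4099. Then tan θ_B(1→3) = n₃/n₁, so θ_B(1→3) = arctan(1.4099) = 54.65°.

θ_B ≈ 54.65°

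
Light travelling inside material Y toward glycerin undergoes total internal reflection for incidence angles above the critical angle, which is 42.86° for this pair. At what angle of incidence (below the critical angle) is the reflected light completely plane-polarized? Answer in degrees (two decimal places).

n₂/n₁ = sin θ_c = sin 42.86° = 0.6802.
tan θ_B equals the same ratio, so θ_B = arctan(0.6802) = 34.22°.

θ_B ≈ 34.22°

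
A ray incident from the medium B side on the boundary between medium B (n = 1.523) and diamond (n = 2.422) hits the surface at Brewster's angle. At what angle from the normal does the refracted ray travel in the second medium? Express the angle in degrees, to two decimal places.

First find Brewster's angle: tan θ_B = 2.422/1.523 = 1.5903, giving θ_B = 57.84°.
Since θ_B + θ_t = 90° at Brewster incidence, θ_t = 90° − 57.84° = 32.16°.

θ_t ≈ 32.16°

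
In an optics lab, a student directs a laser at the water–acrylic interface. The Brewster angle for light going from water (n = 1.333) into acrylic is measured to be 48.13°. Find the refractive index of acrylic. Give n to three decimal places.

n ≈ 1.487

Brewster's law: tan θ_B = n₂/n₁ (light incident in water, refracted into acrylic).
n₂ = n₁ tan θ_B = 1.333 × tan 48.13° = 1.487.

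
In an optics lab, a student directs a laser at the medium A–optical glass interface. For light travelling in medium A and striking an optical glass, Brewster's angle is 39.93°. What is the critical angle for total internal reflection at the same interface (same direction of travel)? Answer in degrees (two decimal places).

tan θ_B = n₂/n₁ = tan 39.93° = 0.8370.
Total internal reflection: sin θ_c = n₂/n₁ = 0.8370.
θ_c = arcsin(0.8370) = 56.83°.

θ_c ≈ 56.83°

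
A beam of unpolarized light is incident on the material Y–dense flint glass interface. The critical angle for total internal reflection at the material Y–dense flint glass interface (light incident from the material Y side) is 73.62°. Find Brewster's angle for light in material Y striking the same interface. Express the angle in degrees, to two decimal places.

At the critical angle sin θ_c = n₂/n₁, giving n₂/n₁ = sin 73.62° = 0.9594.
Then tan θ_B = n₂/n₁ = 0.9594, so θ_B = arctan 0.9594 = 43.81°.

θ_B ≈ 43.81°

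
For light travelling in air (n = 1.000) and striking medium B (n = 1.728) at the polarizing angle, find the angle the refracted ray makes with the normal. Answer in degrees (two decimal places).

tan θ_B = n₂/n₁ = 1.728/1.000 = 1.7280, so θ_B = 59.94°.
Since θ_B + θ_t = 90° at Brewster incidence, θ_t = 90° − 59.94° = 30.06°.

θ_t ≈ 30.06°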